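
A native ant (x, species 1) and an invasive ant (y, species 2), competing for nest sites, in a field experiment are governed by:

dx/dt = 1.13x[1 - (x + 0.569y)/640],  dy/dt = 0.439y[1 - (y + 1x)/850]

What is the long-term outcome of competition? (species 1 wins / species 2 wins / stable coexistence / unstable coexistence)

Compare the nullcline intercepts: K1/α12 = 640/0.569 = 1120 > K2 = 850; K2/α21 = 850/1 = 850 > K1 = 640.
Since both inequalities hold, each species can invade when rare, so the interior equilibrium is stable.

stable coexistence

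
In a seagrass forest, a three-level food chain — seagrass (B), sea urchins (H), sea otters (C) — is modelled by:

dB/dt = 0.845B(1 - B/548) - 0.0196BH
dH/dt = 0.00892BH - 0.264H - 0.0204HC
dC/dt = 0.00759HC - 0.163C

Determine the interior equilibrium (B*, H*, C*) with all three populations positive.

B* ≈ 275, H* ≈ 21.5, C* ≈ 107

From dC/dt = 0: 0.00759H* = 0.163, so H* = 21.5.
From dB/dt = 0: 0.845(1 - B*/548) = 0.0196·21.5, giving B* = 548·(1 - 0.498) = 275.
From dH/dt = 0: 0.00892·275 - 0.264 = 0.0204C*, so C* = 2.19/0.0204 = 107.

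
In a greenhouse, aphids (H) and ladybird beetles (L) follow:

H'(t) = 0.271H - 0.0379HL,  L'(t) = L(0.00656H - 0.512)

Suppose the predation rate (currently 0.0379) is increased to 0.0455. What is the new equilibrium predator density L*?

L* ≈ 5.96

At the interior fixed point, setting dH/dt = 0 with H > 0 fixes L* = (prey growth rate)/(HL coefficient) — independent of the other coefficients.
With the change, L* = 0.271/0.0455 = 5.96; it falls from 7.15.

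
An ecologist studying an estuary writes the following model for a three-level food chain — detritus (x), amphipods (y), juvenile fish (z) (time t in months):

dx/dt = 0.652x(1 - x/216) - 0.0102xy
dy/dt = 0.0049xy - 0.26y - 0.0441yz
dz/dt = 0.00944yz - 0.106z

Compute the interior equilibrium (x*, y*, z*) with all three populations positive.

x* ≈ 178, y* ≈ 11.2, z* ≈ 13.9

From dz/dt = 0: 0.00944y* = 0.106, so y* = 11.2.
From dx/dt = 0: 0.652(1 - x*/216) = 0.0102·11.2, giving x* = 216·(1 - 0.176) = 178.
From dy/dt = 0: 0.0049·178 - 0.26 = 0.0441z*, so z* = 0.612/0.0441 = 13.9.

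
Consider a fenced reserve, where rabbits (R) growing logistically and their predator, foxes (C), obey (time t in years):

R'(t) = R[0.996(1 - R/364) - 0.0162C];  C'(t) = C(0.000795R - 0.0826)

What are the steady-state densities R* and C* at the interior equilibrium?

From dC/dt = 0 with C > 0: 0.000795R* = 0.0826, so R* = 104.
Substitute into dR/dt = 0: 0.996(1 - 104/364) = 0.0162C*.
The bracket is 0.715, giving C* = 0.712/0.0162 = 43.9.

R* ≈ 104, C* ≈ 43.9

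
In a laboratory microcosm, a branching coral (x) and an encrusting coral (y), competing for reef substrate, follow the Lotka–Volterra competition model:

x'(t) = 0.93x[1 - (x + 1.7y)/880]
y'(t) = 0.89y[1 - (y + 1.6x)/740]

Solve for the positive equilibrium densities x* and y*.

x* ≈ 220, y* ≈ 388

Setting both brackets to zero gives the nullclines x + 1.7y = 880 and 1.6x + y = 740.
Substituting y = 740 - 1.6x into the first: x(1 - 1.7·1.6) = 880 - 1.7·740.
So x* = -378/-1.72 = 220, and then y* = 740 - 1.6·220 = 388.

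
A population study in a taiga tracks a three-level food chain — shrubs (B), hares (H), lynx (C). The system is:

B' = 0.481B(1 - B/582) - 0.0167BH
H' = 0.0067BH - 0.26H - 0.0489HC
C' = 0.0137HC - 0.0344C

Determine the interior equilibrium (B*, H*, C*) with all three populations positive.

B* ≈ 531, H* ≈ 2.51, C* ≈ 67.5

From dC/dt = 0: 0.0137H* = 0.0344, so H* = 2.51.
From dB/dt = 0: 0.481(1 - B*/582) = 0.0167·2.51, giving B* = 582·(1 - 0.0872) = 531.
From dH/dt = 0: 0.0067·531 - 0.26 = 0.0489C*, so C* = 3.3/0.0489 = 67.5.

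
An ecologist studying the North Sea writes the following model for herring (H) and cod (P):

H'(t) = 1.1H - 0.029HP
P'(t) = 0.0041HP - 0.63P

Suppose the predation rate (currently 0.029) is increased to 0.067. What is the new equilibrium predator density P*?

P* ≈ 16.4

At the interior fixed point, setting dH/dt = 0 with H > 0 fixes P* = (prey growth rate)/(HP coefficient) — independent of the other coefficients.
With the change, P* = 1.1/0.067 = 16.4; it falls from 37.9.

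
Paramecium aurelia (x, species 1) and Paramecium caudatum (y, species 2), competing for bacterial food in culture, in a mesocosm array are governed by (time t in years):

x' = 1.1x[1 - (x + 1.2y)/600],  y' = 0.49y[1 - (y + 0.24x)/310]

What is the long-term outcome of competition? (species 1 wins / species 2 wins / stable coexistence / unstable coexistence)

stable coexistence

Compare the nullcline intercepts: K1/α12 = 600/1.2 = 500 > K2 = 310; K2/α21 = 310/0.24 = 1290 > K1 = 600.
Since both inequalities hold, each species can invade when rare, so the interior equilibrium is stable.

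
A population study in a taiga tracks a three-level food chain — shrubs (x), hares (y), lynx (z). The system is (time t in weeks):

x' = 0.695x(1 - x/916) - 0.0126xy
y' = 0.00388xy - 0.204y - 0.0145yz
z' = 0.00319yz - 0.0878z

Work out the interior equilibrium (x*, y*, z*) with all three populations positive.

From dz/dt = 0: 0.00319y* = 0.0878, so y* = 27.5.
From dx/dt = 0: 0.695(1 - x*/916) = 0.0126·27.5, giving x* = 916·(1 - 0.499) = 459.
From dy/dt = 0: 0.00388·459 - 0.204 = 0.0145z*, so z* = 1.58/0.0145 = 109.

x* ≈ 459, y* ≈ 27.5, z* ≈ 109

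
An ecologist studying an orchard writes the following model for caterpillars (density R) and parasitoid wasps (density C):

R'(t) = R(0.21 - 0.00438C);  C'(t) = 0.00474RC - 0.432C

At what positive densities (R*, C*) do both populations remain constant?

R* ≈ 91.1, C* ≈ 47.9

Set dC/dt = 0 with C > 0: 0.00474R - 0.432 = 0, so R* = 0.432/0.00474 = 91.1.
Set dR/dt = 0 with R > 0: 0.21 - 0.00438C = 0, so C* = 0.21/0.00438 = 47.9.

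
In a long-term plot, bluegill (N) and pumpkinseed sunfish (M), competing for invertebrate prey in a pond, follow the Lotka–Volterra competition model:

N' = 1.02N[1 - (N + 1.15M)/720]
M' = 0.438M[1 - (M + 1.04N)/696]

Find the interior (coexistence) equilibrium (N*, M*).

N* ≈ 410, M* ≈ 269

Setting both brackets to zero gives the nullclines N + 1.15M = 720 and 1.04N + M = 696.
Substituting M = 696 - 1.04N into the first: N(1 - 1.15·1.04) = 720 - 1.15·696.
So N* = -80.4/-0.196 = 410, and then M* = 696 - 1.04·410 = 269.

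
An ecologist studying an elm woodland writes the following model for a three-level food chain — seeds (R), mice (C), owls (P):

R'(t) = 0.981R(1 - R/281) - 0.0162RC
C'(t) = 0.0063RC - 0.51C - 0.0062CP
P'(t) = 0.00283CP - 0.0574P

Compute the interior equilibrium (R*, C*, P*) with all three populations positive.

R* ≈ 187, C* ≈ 20.3, P* ≈ 108

From dP/dt = 0: 0.00283C* = 0.0574, so C* = 20.3.
From dR/dt = 0: 0.981(1 - R*/281) = 0.0162·20.3, giving R* = 281·(1 - 0.335) = 187.
From dC/dt = 0: 0.0063·187 - 0.51 = 0.0062P*, so P* = 0.667/0.0062 = 108.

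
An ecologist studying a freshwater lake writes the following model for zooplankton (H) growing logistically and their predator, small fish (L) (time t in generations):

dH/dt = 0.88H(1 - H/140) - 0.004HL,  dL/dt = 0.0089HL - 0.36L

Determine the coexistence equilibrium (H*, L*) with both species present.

H* ≈ 40.4, L* ≈ 156

From dL/dt = 0 with L > 0: 0.0089H* = 0.36, so H* = 40.4.
Substitute into dH/dt = 0: 0.88(1 - 40.4/140) = 0.004L*.
The bracket is 0.711, giving L* = 0.626/0.004 = 156.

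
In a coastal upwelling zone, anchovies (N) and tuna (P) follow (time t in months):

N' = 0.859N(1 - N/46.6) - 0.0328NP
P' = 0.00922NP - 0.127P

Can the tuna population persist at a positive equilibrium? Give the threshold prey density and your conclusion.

Threshold N = 13.8; K > 13.8, so yes, the predator persists.

The predator equation gives dP/dt > 0 only when N > 0.127/0.00922 = 13.8.
Without the predator, N → K = 46.6. Since 46.6 > 13.8, the predator can invade and persist.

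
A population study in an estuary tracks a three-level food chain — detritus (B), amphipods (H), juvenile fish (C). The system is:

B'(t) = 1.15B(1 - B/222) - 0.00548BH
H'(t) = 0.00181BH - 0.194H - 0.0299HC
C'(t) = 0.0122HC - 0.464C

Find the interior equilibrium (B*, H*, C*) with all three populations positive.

B* ≈ 182, H* ≈ 38, C* ≈ 4.51

From dC/dt = 0: 0.0122H* = 0.464, so H* = 38.
From dB/dt = 0: 1.15(1 - B*/222) = 0.00548·38, giving B* = 222·(1 - 0.181) = 182.
From dH/dt = 0: 0.00181·182 - 0.194 = 0.0299C*, so C* = 0.135/0.0299 = 4.51.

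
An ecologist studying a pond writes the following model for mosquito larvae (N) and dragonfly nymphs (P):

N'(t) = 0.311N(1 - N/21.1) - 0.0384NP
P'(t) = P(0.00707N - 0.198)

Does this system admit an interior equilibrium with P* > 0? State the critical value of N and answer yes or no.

Threshold N = 28; K < 28, so no, the predator goes extinct.

The predator equation gives dP/dt > 0 only when N > 0.198/0.00707 = 28.
Without the predator, N → K = 21.1. Since 21.1 < 28, the predator cannot invade.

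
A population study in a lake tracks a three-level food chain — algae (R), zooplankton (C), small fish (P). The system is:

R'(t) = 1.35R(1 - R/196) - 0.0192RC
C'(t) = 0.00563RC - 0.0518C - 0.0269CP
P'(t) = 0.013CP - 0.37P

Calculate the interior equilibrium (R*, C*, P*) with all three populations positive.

From dP/dt = 0: 0.013C* = 0.37, so C* = 28.5.
From dR/dt = 0: 1.35(1 - R*/196) = 0.0192·28.5, giving R* = 196·(1 - 0.405) = 117.
From dC/dt = 0: 0.00563·117 - 0.0518 = 0.0269P*, so P* = 0.605/0.0269 = 22.5.

R* ≈ 117, C* ≈ 28.5, P* ≈ 22.5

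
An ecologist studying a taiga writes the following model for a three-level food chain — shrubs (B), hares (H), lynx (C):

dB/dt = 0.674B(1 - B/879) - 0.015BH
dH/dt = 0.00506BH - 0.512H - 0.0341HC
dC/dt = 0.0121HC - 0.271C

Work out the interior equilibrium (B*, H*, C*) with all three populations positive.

From dC/dt = 0: 0.0121H* = 0.271, so H* = 22.4.
From dB/dt = 0: 0.674(1 - B*/879) = 0.015·22.4, giving B* = 879·(1 - 0.498) = 441.
From dH/dt = 0: 0.00506·441 - 0.512 = 0.0341C*, so C* = 1.72/0.0341 = 50.4.

B* ≈ 441, H* ≈ 22.4, C* ≈ 50.4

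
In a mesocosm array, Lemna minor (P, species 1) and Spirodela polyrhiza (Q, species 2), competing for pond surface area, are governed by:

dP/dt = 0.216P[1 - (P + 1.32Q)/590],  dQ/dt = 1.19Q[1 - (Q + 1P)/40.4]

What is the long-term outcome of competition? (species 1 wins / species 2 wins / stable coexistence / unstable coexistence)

Compare the nullcline intercepts: K1/α12 = 590/1.32 = 447 > K2 = 40.4; K2/α21 = 40.4/1 = 40.4 < K1 = 590.
Since the inequalities point opposite ways, species 1 can invade but species 2 cannot.

species 1 excludes species 2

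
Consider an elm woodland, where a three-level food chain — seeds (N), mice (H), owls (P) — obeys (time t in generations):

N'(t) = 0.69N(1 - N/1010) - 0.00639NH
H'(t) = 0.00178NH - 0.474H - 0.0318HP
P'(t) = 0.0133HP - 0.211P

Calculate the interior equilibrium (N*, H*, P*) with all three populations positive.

From dP/dt = 0: 0.0133H* = 0.211, so H* = 15.9.
From dN/dt = 0: 0.69(1 - N*/1010) = 0.00639·15.9, giving N* = 1010·(1 - 0.147) = 862.
From dH/dt = 0: 0.00178·862 - 0.474 = 0.0318P*, so P* = 1.06/0.0318 = 33.3.

N* ≈ 862, H* ≈ 15.9, P* ≈ 33.3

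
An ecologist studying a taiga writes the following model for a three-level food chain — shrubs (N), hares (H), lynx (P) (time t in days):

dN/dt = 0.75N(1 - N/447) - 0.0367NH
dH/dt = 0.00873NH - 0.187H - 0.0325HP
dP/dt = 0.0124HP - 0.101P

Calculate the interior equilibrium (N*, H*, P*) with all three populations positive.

N* ≈ 269, H* ≈ 8.15, P* ≈ 66.5

From dP/dt = 0: 0.0124H* = 0.101, so H* = 8.15.
From dN/dt = 0: 0.75(1 - N*/447) = 0.0367·8.15, giving N* = 447·(1 - 0.399) = 269.
From dH/dt = 0: 0.00873·269 - 0.187 = 0.0325P*, so P* = 2.16/0.0325 = 66.5.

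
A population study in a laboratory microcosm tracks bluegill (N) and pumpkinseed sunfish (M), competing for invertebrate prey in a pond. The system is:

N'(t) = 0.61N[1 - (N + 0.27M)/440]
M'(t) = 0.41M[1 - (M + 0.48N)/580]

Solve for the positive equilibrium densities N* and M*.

Setting both brackets to zero gives the nullclines N + 0.27M = 440 and 0.48N + M = 580.
Substituting M = 580 - 0.48N into the first: N(1 - 0.27·0.48) = 440 - 0.27·580.
So N* = 283/0.87 = 326, and then M* = 580 - 0.48·326 = 424.

N* ≈ 326, M* ≈ 424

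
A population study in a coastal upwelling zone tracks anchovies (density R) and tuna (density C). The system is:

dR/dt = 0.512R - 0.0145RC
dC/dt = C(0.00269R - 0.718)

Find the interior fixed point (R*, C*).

Set dC/dt = 0 with C > 0: 0.00269R - 0.718 = 0, so R* = 0.718/0.00269 = 267.
Set dR/dt = 0 with R > 0: 0.512 - 0.0145C = 0, so C* = 0.512/0.0145 = 35.3.

R* ≈ 267, C* ≈ 35.3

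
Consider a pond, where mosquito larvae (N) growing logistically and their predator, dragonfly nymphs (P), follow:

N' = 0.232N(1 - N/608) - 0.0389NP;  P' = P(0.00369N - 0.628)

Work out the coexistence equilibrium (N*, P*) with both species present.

From dP/dt = 0 with P > 0: 0.00369N* = 0.628, so N* = 170.
Substitute into dN/dt = 0: 0.232(1 - 170/608) = 0.0389P*.
The bracket is 0.72, giving P* = 0.167/0.0389 = 4.29.

N* ≈ 170, P* ≈ 4.29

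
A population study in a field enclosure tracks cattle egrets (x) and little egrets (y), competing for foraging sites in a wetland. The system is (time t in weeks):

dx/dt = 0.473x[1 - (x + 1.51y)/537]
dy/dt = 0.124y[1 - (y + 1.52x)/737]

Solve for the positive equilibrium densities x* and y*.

Setting both brackets to zero gives the nullclines x + 1.51y = 537 and 1.52x + y = 737.
Substituting y = 737 - 1.52x into the first: x(1 - 1.51·1.52) = 537 - 1.51·737.
So x* = -576/-1.3 = 445, and then y* = 737 - 1.52·445 = 61.2.

x* ≈ 445, y* ≈ 61.2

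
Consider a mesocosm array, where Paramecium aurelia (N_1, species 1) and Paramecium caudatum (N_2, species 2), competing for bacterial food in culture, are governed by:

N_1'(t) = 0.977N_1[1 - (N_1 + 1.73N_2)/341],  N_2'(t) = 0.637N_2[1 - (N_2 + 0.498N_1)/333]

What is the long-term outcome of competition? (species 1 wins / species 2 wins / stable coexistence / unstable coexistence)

Compare the nullcline intercepts: K1/α12 = 341/1.73 = 197 < K2 = 333; K2/α21 = 333/0.498 = 669 > K1 = 341.
Since the inequalities point opposite ways, species 2 can invade but species 1 cannot.

species 2 excludes species 1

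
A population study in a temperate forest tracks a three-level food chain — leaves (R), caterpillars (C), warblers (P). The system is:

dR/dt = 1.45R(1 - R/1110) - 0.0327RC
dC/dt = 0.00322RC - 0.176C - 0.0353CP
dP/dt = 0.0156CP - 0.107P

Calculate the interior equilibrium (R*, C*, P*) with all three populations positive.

R* ≈ 938, C* ≈ 6.86, P* ≈ 80.6

From dP/dt = 0: 0.0156C* = 0.107, so C* = 6.86.
From dR/dt = 0: 1.45(1 - R*/1110) = 0.0327·6.86, giving R* = 1110·(1 - 0.155) = 938.
From dC/dt = 0: 0.00322·938 - 0.176 = 0.0353P*, so P* = 2.85/0.0353 = 80.6.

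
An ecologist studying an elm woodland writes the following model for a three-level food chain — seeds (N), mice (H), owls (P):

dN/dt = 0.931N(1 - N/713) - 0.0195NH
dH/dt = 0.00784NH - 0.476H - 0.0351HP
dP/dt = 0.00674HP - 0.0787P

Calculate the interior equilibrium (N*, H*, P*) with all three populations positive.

From dP/dt = 0: 0.00674H* = 0.0787, so H* = 11.7.
From dN/dt = 0: 0.931(1 - N*/713) = 0.0195·11.7, giving N* = 713·(1 - 0.245) = 539.
From dH/dt = 0: 0.00784·539 - 0.476 = 0.0351P*, so P* = 3.75/0.0351 = 107.

N* ≈ 539, H* ≈ 11.7, P* ≈ 107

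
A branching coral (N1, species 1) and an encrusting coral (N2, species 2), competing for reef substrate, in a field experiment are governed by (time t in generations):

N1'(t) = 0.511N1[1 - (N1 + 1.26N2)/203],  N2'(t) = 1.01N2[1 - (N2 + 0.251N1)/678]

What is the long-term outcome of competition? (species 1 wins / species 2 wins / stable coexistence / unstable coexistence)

species 2 excludes species 1

Compare the nullcline intercepts: K1/α12 = 203/1.26 = 161 < K2 = 678; K2/α21 = 678/0.251 = 2700 > K1 = 203.
Since the inequalities point opposite ways, species 2 can invade but species 1 cannot.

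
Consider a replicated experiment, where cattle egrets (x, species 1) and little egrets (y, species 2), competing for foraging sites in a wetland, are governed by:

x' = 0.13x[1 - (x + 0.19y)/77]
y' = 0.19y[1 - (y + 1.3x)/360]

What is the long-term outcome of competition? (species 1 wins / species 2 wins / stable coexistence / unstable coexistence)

Compare the nullcline intercepts: K1/α12 = 77/0.19 = 405 > K2 = 360; K2/α21 = 360/1.3 = 277 > K1 = 77.
Since both inequalities hold, each species can invade when rare, so the interior equilibrium is stable.

stable coexistence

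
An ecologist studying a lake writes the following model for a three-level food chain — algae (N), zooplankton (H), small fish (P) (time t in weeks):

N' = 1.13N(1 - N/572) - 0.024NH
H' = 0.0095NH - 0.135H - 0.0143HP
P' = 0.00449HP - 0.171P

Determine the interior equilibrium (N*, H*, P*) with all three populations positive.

From dP/dt = 0: 0.00449H* = 0.171, so H* = 38.1.
From dN/dt = 0: 1.13(1 - N*/572) = 0.024·38.1, giving N* = 572·(1 - 0.809) = 109.
From dH/dt = 0: 0.0095·109 - 0.135 = 0.0143P*, so P* = 0.904/0.0143 = 63.2.

N* ≈ 109, H* ≈ 38.1, P* ≈ 63.2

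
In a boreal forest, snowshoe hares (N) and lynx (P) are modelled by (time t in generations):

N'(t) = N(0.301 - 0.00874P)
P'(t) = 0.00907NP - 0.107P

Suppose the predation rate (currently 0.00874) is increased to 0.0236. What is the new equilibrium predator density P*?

P* ≈ 12.8

At the interior fixed point, setting dN/dt = 0 with N > 0 fixes P* = (prey growth rate)/(NP coefficient) — independent of the other coefficients.
With the change, P* = 0.301/0.0236 = 12.8; it falls from 34.4.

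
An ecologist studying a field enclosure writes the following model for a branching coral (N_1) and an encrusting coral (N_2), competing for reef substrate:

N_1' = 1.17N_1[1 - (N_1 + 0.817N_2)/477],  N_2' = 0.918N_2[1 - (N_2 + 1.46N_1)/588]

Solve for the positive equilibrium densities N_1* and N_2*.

N_1* ≈ 17.6, N_2* ≈ 562

Setting both brackets to zero gives the nullclines N_1 + 0.817N_2 = 477 and 1.46N_1 + N_2 = 588.
Substituting N_2 = 588 - 1.46N_1 into the first: N_1(1 - 0.817·1.46) = 477 - 0.817·588.
So N_1* = -3.4/-0.193 = 17.6, and then N_2* = 588 - 1.46·17.6 = 562.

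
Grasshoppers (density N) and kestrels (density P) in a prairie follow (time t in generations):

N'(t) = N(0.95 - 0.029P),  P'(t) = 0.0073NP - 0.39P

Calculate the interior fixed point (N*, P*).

Set dP/dt = 0 with P > 0: 0.0073N - 0.39 = 0, so N* = 0.39/0.0073 = 53.4.
Set dN/dt = 0 with N > 0: 0.95 - 0.029P = 0, so P* = 0.95/0.029 = 32.8.

N* ≈ 53.4, P* ≈ 32.8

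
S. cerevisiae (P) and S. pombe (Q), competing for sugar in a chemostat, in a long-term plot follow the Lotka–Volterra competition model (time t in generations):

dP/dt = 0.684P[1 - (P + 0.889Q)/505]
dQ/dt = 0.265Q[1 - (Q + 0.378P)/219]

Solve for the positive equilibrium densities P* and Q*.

Setting both brackets to zero gives the nullclines P + 0.889Q = 505 and 0.378P + Q = 219.
Substituting Q = 219 - 0.378P into the first: P(1 - 0.889·0.378) = 505 - 0.889·219.
So P* = 310/0.664 = 467, and then Q* = 219 - 0.378·467 = 42.3.

P* ≈ 467, Q* ≈ 42.3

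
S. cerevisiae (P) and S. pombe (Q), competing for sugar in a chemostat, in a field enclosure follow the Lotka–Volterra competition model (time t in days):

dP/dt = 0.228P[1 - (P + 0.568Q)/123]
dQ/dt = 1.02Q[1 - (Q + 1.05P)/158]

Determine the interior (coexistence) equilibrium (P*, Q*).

P* ≈ 82.4, Q* ≈ 71.5

Setting both brackets to zero gives the nullclines P + 0.568Q = 123 and 1.05P + Q = 158.
Substituting Q = 158 - 1.05P into the first: P(1 - 0.568·1.05) = 123 - 0.568·158.
So P* = 33.3/0.404 = 82.4, and then Q* = 158 - 1.05·82.4 = 71.5.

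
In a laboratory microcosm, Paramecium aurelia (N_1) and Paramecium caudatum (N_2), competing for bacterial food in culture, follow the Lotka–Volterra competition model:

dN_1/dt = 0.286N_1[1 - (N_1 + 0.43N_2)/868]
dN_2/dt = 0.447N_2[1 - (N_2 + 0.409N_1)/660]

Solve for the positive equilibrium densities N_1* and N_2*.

Setting both brackets to zero gives the nullclines N_1 + 0.43N_2 = 868 and 0.409N_1 + N_2 = 660.
Substituting N_2 = 660 - 0.409N_1 into the first: N_1(1 - 0.43·0.409) = 868 - 0.43·660.
So N_1* = 584/0.824 = 709, and then N_2* = 660 - 0.409·709 = 370.

N_1* ≈ 709, N_2* ≈ 370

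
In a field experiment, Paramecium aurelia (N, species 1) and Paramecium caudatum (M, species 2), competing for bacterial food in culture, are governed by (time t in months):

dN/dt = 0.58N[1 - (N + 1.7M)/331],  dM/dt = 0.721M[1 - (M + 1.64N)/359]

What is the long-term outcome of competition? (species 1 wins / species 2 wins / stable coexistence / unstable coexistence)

unstable coexistence (outcome depends on initial conditions)

Compare the nullcline intercepts: K1/α12 = 331/1.7 = 195 < K2 = 359; K2/α21 = 359/1.64 = 219 < K1 = 331.
Since both are reversed, neither can invade when rare; the interior point is a saddle.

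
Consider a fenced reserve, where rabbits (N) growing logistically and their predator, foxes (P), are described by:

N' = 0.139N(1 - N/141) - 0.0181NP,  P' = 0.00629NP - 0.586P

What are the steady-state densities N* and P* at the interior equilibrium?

From dP/dt = 0 with P > 0: 0.00629N* = 0.586, so N* = 93.2.
Substitute into dN/dt = 0: 0.139(1 - 93.2/141) = 0.0181P*.
The bracket is 0.339, giving P* = 0.0472/0.0181 = 2.61.

N* ≈ 93.2, P* ≈ 2.61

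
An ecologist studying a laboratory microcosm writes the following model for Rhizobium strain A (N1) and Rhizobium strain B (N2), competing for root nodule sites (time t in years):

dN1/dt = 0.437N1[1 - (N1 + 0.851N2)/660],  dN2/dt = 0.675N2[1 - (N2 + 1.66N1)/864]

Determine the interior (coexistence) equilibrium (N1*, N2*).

N1* ≈ 182, N2* ≈ 561

Setting both brackets to zero gives the nullclines N1 + 0.851N2 = 660 and 1.66N1 + N2 = 864.
Substituting N2 = 864 - 1.66N1 into the first: N1(1 - 0.851·1.66) = 660 - 0.851·864.
So N1* = -75.3/-0.413 = 182, and then N2* = 864 - 1.66·182 = 561.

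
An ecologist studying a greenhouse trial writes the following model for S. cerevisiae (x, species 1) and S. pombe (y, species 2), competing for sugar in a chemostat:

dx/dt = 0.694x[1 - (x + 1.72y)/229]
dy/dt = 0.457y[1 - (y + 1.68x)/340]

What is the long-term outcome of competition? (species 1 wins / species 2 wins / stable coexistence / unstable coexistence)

unstable coexistence (outcome depends on initial conditions)

Compare the nullcline intercepts: K1/α12 = 229/1.72 = 133 < K2 = 340; K2/α21 = 340/1.68 = 202 < K1 = 229.
Since both are reversed, neither can invade when rare; the interior point is a saddle.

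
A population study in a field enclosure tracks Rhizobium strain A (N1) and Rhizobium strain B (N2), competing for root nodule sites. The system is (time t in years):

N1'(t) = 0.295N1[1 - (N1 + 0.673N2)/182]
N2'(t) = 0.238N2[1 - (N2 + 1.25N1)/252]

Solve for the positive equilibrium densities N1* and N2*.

N1* ≈ 78.1, N2* ≈ 154

Setting both brackets to zero gives the nullclines N1 + 0.673N2 = 182 and 1.25N1 + N2 = 252.
Substituting N2 = 252 - 1.25N1 into the first: N1(1 - 0.673·1.25) = 182 - 0.673·252.
So N1* = 12.4/0.159 = 78.1, and then N2* = 252 - 1.25·78.1 = 154.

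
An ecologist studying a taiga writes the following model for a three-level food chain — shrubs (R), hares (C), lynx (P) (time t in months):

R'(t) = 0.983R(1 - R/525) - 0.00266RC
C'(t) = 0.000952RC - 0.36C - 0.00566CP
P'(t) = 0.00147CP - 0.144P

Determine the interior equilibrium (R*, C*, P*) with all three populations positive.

R* ≈ 386, C* ≈ 98, P* ≈ 1.29

From dP/dt = 0: 0.00147C* = 0.144, so C* = 98.
From dR/dt = 0: 0.983(1 - R*/525) = 0.00266·98, giving R* = 525·(1 - 0.265) = 386.
From dC/dt = 0: 0.000952·386 - 0.36 = 0.00566P*, so P* = 0.00731/0.00566 = 1.29.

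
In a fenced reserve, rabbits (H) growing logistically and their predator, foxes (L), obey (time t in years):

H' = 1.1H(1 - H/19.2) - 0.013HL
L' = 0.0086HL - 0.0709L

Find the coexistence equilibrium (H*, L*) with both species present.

From dL/dt = 0 with L > 0: 0.0086H* = 0.0709, so H* = 8.24.
Substitute into dH/dt = 0: 1.1(1 - 8.24/19.2) = 0.013L*.
The bracket is 0.571, giving L* = 0.628/0.013 = 48.3.

H* ≈ 8.24, L* ≈ 48.3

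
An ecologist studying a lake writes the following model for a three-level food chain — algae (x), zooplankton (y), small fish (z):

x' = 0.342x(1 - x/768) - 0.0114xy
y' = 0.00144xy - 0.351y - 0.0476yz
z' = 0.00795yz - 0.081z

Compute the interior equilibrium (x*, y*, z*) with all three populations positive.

x* ≈ 507, y* ≈ 10.2, z* ≈ 7.97

From dz/dt = 0: 0.00795y* = 0.081, so y* = 10.2.
From dx/dt = 0: 0.342(1 - x*/768) = 0.0114·10.2, giving x* = 768·(1 - 0.34) = 507.
From dy/dt = 0: 0.00144·507 - 0.351 = 0.0476z*, so z* = 0.379/0.0476 = 7.97.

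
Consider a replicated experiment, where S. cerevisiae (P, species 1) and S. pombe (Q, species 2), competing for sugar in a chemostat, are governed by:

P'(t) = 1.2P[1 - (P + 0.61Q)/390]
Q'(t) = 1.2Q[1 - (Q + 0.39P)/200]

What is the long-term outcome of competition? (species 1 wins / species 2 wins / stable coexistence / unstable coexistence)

Compare the nullcline intercepts: K1/α12 = 390/0.61 = 639 > K2 = 200; K2/α21 = 200/0.39 = 513 > K1 = 390.
Since both inequalities hold, each species can invade when rare, so the interior equilibrium is stable.

stable coexistence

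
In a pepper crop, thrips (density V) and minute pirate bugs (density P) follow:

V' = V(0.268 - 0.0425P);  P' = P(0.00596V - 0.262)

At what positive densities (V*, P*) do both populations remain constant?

Set dP/dt = 0 with P > 0: 0.00596V - 0.262 = 0, so V* = 0.262/0.00596 = 44.
Set dV/dt = 0 with V > 0: 0.268 - 0.0425P = 0, so P* = 0.268/0.0425 = 6.31.

V* ≈ 44, P* ≈ 6.31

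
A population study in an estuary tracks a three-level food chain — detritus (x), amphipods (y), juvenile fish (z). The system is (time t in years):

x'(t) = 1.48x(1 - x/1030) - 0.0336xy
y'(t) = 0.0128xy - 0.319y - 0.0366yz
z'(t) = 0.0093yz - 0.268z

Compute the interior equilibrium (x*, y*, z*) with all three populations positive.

x* ≈ 356, y* ≈ 28.8, z* ≈ 116

From dz/dt = 0: 0.0093y* = 0.268, so y* = 28.8.
From dx/dt = 0: 1.48(1 - x*/1030) = 0.0336·28.8, giving x* = 1030·(1 - 0.654) = 356.
From dy/dt = 0: 0.0128·356 - 0.319 = 0.0366z*, so z* = 4.24/0.0366 = 116.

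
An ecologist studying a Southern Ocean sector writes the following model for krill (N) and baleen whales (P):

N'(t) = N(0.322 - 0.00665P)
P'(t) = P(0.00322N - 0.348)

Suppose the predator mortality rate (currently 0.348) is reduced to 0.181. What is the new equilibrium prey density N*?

N* ≈ 56.2

At the interior fixed point, setting dP/dt = 0 with P > 0 fixes N* = (predator death rate)/(NP coefficient) — independent of the other coefficients.
With the change, N* = 0.181/0.00322 = 56.2; it falls from 108.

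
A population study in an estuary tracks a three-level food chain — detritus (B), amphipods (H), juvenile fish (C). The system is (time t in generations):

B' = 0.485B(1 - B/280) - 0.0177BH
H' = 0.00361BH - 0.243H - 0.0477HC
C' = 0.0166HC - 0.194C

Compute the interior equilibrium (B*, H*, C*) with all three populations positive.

From dC/dt = 0: 0.0166H* = 0.194, so H* = 11.7.
From dB/dt = 0: 0.485(1 - B*/280) = 0.0177·11.7, giving B* = 280·(1 - 0.427) = 161.
From dH/dt = 0: 0.00361·161 - 0.243 = 0.0477C*, so C* = 0.337/0.0477 = 7.06.

B* ≈ 161, H* ≈ 11.7, C* ≈ 7.06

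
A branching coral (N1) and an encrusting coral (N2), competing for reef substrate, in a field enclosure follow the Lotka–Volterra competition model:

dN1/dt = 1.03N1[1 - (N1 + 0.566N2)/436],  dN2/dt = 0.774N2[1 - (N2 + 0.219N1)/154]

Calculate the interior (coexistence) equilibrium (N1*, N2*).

Setting both brackets to zero gives the nullclines N1 + 0.566N2 = 436 and 0.219N1 + N2 = 154.
Substituting N2 = 154 - 0.219N1 into the first: N1(1 - 0.566·0.219) = 436 - 0.566·154.
So N1* = 349/0.876 = 398, and then N2* = 154 - 0.219·398 = 66.8.

N1* ≈ 398, N2* ≈ 66.8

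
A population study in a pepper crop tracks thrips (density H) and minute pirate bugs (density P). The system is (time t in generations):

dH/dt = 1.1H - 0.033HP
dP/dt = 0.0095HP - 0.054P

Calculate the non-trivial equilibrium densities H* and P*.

Set dP/dt = 0 with P > 0: 0.0095H - 0.054 = 0, so H* = 0.054/0.0095 = 5.68.
Set dH/dt = 0 with H > 0: 1.1 - 0.033P = 0, so P* = 1.1/0.033 = 33.3.

H* ≈ 5.68, P* ≈ 33.3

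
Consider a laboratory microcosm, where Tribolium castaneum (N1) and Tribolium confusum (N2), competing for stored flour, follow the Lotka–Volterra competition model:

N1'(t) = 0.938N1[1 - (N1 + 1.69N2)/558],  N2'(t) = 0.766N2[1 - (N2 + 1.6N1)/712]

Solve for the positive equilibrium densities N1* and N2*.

N1* ≈ 379, N2* ≈ 106

Setting both brackets to zero gives the nullclines N1 + 1.69N2 = 558 and 1.6N1 + N2 = 712.
Substituting N2 = 712 - 1.6N1 into the first: N1(1 - 1.69·1.6) = 558 - 1.69·712.
So N1* = -645/-1.7 = 379, and then N2* = 712 - 1.6·379 = 106.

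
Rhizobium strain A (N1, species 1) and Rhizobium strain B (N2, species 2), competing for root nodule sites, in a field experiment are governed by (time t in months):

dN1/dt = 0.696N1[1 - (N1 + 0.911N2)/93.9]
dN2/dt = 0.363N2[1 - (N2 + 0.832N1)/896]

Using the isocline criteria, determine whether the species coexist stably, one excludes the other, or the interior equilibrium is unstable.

species 2 excludes species 1

Compare the nullcline intercepts: K1/α12 = 93.9/0.911 = 103 < K2 = 896; K2/α21 = 896/0.832 = 1080 > K1 = 93.9.
Since the inequalities point opposite ways, species 2 can invade but species 1 cannot.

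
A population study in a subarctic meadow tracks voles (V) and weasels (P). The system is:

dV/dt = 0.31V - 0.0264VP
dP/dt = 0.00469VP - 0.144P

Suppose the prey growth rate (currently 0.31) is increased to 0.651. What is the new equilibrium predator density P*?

At the interior fixed point, setting dV/dt = 0 with V > 0 fixes P* = (prey growth rate)/(VP coefficient) — independent of the other coefficients.
With the change, P* = 0.651/0.0264 = 24.7; it rises from 11.7.

P* ≈ 24.7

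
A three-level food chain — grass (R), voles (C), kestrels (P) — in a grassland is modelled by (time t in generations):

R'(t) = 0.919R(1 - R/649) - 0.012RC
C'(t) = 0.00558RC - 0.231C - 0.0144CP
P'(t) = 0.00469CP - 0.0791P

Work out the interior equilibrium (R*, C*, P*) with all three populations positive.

From dP/dt = 0: 0.00469C* = 0.0791, so C* = 16.9.
From dR/dt = 0: 0.919(1 - R*/649) = 0.012·16.9, giving R* = 649·(1 - 0.22) = 506.
From dC/dt = 0: 0.00558·506 - 0.231 = 0.0144P*, so P* = 2.59/0.0144 = 180.

R* ≈ 506, C* ≈ 16.9, P* ≈ 180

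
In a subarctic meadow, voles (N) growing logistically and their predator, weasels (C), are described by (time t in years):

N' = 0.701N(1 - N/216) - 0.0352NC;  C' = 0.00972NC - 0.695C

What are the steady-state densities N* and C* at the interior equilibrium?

N* ≈ 71.5, C* ≈ 13.3

From dC/dt = 0 with C > 0: 0.00972N* = 0.695, so N* = 71.5.
Substitute into dN/dt = 0: 0.701(1 - 71.5/216) = 0.0352C*.
The bracket is 0.669, giving C* = 0.469/0.0352 = 13.3.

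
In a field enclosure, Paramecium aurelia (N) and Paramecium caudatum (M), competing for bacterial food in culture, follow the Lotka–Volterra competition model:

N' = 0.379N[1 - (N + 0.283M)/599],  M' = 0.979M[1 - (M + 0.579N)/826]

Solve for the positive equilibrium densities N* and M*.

Setting both brackets to zero gives the nullclines N + 0.283M = 599 and 0.579N + M = 826.
Substituting M = 826 - 0.579N into the first: N(1 - 0.283·0.579) = 599 - 0.283·826.
So N* = 365/0.836 = 437, and then M* = 826 - 0.579·437 = 573.

N* ≈ 437, M* ≈ 573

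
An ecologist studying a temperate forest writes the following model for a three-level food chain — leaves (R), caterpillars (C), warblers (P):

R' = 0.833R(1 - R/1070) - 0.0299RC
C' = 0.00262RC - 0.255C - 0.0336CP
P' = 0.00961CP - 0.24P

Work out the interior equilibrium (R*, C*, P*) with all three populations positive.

R* ≈ 111, C* ≈ 25, P* ≈ 1.05

From dP/dt = 0: 0.00961C* = 0.24, so C* = 25.
From dR/dt = 0: 0.833(1 - R*/1070) = 0.0299·25, giving R* = 1070·(1 - 0.896) = 111.
From dC/dt = 0: 0.00262·111 - 0.255 = 0.0336P*, so P* = 0.0354/0.0336 = 1.05.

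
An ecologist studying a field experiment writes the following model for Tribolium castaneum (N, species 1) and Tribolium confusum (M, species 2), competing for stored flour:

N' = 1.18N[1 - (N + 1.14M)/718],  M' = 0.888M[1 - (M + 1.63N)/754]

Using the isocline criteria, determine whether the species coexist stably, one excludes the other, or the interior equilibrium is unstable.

unstable coexistence (outcome depends on initial conditions)

Compare the nullcline intercepts: K1/α12 = 718/1.14 = 630 < K2 = 754; K2/α21 = 754/1.63 = 463 < K1 = 718.
Since both are reversed, neither can invade when rare; the interior point is a saddle.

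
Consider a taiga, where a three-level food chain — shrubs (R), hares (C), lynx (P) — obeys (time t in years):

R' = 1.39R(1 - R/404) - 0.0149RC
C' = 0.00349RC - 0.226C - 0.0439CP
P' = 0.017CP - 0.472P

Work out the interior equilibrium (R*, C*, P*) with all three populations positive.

From dP/dt = 0: 0.017C* = 0.472, so C* = 27.8.
From dR/dt = 0: 1.39(1 - R*/404) = 0.0149·27.8, giving R* = 404·(1 - 0.298) = 284.
From dC/dt = 0: 0.00349·284 - 0.226 = 0.0439P*, so P* = 0.764/0.0439 = 17.4.

R* ≈ 284, C* ≈ 27.8, P* ≈ 17.4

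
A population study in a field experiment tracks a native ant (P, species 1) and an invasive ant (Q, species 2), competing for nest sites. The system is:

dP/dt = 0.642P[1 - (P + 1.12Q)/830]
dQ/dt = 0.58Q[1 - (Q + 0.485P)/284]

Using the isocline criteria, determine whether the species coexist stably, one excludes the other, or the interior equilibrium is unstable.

species 1 excludes species 2

Compare the nullcline intercepts: K1/α12 = 830/1.12 = 741 > K2 = 284; K2/α21 = 284/0.485 = 586 < K1 = 830.
Since the inequalities point opposite ways, species 1 can invade but species 2 cannot.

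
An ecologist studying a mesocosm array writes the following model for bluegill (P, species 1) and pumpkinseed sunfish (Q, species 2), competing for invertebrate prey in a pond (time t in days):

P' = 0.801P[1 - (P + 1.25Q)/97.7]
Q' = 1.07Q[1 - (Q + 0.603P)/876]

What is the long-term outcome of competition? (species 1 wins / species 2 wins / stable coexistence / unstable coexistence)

Compare the nullcline intercepts: K1/α12 = 97.7/1.25 = 78.2 < K2 = 876; K2/α21 = 876/0.603 = 1450 > K1 = 97.7.
Since the inequalities point opposite ways, species 2 can invade but species 1 cannot.

species 2 excludes species 1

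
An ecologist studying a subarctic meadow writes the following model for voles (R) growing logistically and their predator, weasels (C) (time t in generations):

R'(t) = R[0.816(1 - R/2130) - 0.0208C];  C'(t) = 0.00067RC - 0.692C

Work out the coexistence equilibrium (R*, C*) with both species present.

From dC/dt = 0 with C > 0: 0.00067R* = 0.692, so R* = 1030.
Substitute into dR/dt = 0: 0.816(1 - 1030/2130) = 0.0208C*.
The bracket is 0.515, giving C* = 0.42/0.0208 = 20.2.

R* ≈ 1030, C* ≈ 20.2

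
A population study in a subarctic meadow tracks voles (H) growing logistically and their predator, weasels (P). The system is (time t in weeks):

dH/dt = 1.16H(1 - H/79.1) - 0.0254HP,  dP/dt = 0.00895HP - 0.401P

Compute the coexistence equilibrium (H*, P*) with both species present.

H* ≈ 44.8, P* ≈ 19.8

From dP/dt = 0 with P > 0: 0.00895H* = 0.401, so H* = 44.8.
Substitute into dH/dt = 0: 1.16(1 - 44.8/79.1) = 0.0254P*.
The bracket is 0.434, giving P* = 0.503/0.0254 = 19.8.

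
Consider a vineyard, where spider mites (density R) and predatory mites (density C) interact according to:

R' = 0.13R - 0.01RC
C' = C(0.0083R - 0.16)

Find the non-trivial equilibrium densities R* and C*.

Set dC/dt = 0 with C > 0: 0.0083R - 0.16 = 0, so R* = 0.16/0.0083 = 19.3.
Set dR/dt = 0 with R > 0: 0.13 - 0.01C = 0, so C* = 0.13/0.01 = 13.

R* ≈ 19.3, C* ≈ 13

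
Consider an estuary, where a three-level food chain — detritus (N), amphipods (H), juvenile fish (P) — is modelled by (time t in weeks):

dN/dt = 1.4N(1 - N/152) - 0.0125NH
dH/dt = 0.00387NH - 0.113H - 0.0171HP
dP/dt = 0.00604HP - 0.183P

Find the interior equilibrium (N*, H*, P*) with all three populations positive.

From dP/dt = 0: 0.00604H* = 0.183, so H* = 30.3.
From dN/dt = 0: 1.4(1 - N*/152) = 0.0125·30.3, giving N* = 152·(1 - 0.271) = 111.
From dH/dt = 0: 0.00387·111 - 0.113 = 0.0171P*, so P* = 0.316/0.0171 = 18.5.

N* ≈ 111, H* ≈ 30.3, P* ≈ 18.5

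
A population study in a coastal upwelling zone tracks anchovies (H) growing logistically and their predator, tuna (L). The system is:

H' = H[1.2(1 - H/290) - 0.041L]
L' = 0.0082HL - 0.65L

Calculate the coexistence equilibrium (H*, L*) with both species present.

From dL/dt = 0 with L > 0: 0.0082H* = 0.65, so H* = 79.3.
Substitute into dH/dt = 0: 1.2(1 - 79.3/290) = 0.041L*.
The bracket is 0.727, giving L* = 0.872/0.041 = 21.3.

H* ≈ 79.3, L* ≈ 21.3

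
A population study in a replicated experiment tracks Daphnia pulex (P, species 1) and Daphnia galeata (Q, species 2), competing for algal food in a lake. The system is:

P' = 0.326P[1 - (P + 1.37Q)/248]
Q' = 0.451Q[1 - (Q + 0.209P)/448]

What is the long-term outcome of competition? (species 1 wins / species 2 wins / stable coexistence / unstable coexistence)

species 2 excludes species 1

Compare the nullcline intercepts: K1/α12 = 248/1.37 = 181 < K2 = 448; K2/α21 = 448/0.209 = 2140 > K1 = 248.
Since the inequalities point opposite ways, species 2 can invade but species 1 cannot.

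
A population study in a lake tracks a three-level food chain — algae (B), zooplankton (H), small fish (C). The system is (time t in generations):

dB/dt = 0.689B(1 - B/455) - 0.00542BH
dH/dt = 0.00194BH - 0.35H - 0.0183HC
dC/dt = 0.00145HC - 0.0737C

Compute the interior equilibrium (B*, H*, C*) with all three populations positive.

From dC/dt = 0: 0.00145H* = 0.0737, so H* = 50.8.
From dB/dt = 0: 0.689(1 - B*/455) = 0.00542·50.8, giving B* = 455·(1 - 0.4) = 273.
From dH/dt = 0: 0.00194·273 - 0.35 = 0.0183C*, so C* = 0.18/0.0183 = 9.82.

B* ≈ 273, H* ≈ 50.8, C* ≈ 9.82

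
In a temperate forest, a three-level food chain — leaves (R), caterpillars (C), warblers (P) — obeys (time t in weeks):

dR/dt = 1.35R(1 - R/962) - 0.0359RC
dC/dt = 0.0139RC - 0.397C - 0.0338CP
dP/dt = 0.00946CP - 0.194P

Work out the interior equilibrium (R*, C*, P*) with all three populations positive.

R* ≈ 437, C* ≈ 20.5, P* ≈ 168

From dP/dt = 0: 0.00946C* = 0.194, so C* = 20.5.
From dR/dt = 0: 1.35(1 - R*/962) = 0.0359·20.5, giving R* = 962·(1 - 0.545) = 437.
From dC/dt = 0: 0.0139·437 - 0.397 = 0.0338P*, so P* = 5.68/0.0338 = 168.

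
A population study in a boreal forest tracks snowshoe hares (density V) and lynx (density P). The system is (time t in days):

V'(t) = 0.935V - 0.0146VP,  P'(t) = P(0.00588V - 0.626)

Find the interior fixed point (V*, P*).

Set dP/dt = 0 with P > 0: 0.00588V - 0.626 = 0, so V* = 0.626/0.00588 = 106.
Set dV/dt = 0 with V > 0: 0.935 - 0.0146P = 0, so P* = 0.935/0.0146 = 64.

V* ≈ 106, P* ≈ 64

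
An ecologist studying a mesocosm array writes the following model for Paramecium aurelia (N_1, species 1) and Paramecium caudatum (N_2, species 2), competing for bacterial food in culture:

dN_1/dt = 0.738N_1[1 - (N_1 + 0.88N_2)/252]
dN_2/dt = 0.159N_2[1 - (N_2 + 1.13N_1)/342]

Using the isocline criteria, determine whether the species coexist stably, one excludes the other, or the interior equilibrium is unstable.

species 2 excludes species 1

Compare the nullcline intercepts: K1/α12 = 252/0.88 = 286 < K2 = 342; K2/α21 = 342/1.13 = 303 > K1 = 252.
Since the inequalities point opposite ways, species 2 can invade but species 1 cannot.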